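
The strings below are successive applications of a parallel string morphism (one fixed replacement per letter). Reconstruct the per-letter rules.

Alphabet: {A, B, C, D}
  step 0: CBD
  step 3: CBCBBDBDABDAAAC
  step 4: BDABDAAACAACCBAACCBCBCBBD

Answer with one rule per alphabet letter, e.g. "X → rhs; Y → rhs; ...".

  step 3 ⇒ step 4: CBCBBDBDABDAAAC ⇒ BD·A·BD·A·A·AC·A·AC·CB·A·AC·CB·CB·CB·BD
    A ↦ CB
    B ↦ A
    C ↦ BD
    D ↦ AC

A->CB, B->A, C->BD, D->AC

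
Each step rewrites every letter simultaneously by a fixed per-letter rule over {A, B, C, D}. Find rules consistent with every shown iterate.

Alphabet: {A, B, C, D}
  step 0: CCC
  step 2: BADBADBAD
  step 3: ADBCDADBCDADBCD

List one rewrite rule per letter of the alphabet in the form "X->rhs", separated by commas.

A->B, B->AD, C->AB, D->CD

  step 2 ⇒ step 3: BADBADBAD ⇒ AD·B·CD·AD·B·CD·AD·B·CD
    A ↦ B
    B ↦ AD
    D ↦ CD
    C ↦ AB  (constrained at step 0)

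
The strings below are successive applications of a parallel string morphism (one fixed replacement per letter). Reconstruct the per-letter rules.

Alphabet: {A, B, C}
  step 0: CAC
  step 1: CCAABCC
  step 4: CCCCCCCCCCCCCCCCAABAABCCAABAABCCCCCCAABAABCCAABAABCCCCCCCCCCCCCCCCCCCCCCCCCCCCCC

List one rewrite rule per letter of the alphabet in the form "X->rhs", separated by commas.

A->AAB, B->CC, C->CC

  step 0 ⇒ step 1: CAC ⇒ CC·AAB·CC
    A ↦ AAB
    C ↦ CC
    B ↦ CC  (constrained at step 1)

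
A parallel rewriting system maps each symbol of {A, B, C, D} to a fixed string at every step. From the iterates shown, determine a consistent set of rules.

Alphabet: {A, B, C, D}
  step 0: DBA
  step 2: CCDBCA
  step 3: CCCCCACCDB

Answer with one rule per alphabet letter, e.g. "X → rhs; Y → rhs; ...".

  step 2 ⇒ step 3: CCDBCA ⇒ CC·CC·C·A·CC·DB
    A ↦ DB
    B ↦ A
    C ↦ CC
    D ↦ C

A->DB, B->A, C->CC, D->C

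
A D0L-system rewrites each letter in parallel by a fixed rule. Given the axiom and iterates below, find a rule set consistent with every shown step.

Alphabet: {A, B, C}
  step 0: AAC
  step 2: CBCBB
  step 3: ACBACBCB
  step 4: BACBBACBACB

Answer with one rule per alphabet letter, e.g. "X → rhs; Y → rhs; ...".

A->B, B->CB, C->A

  step 3 ⇒ step 4: ACBACBCB ⇒ B·A·CB·B·A·CB·A·CB
    A ↦ B
    B ↦ CB
    C ↦ A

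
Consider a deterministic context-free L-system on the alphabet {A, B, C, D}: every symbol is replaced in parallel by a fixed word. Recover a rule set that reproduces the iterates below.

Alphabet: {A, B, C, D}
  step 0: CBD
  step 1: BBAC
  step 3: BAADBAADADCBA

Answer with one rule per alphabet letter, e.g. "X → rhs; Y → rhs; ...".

  step 0 ⇒ step 1: CBD ⇒ B·BA·C
    B ↦ BA
    C ↦ B
    D ↦ C
    A ↦ AD  (constrained at step 1)

A->AD, B->BA, C->B, D->C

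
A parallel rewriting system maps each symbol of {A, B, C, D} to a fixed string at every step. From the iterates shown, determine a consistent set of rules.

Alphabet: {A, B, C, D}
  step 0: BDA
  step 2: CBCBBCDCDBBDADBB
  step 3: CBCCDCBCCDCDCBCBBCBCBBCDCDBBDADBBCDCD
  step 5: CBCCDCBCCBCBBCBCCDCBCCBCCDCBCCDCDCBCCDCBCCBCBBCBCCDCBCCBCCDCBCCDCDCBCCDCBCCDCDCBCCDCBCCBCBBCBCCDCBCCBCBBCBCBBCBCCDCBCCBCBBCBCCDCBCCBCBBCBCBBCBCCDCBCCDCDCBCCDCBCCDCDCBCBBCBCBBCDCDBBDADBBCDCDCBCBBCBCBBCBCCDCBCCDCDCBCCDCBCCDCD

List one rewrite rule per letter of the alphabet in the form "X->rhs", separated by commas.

  step 2 ⇒ step 3: CBCBBCDCDBBDADBB ⇒ CBC·CD·CBC·CD·CD·CBC·BB·CBC·BB·CD·CD·BB·DAD·BB·CD·CD
    A ↦ DAD
    B ↦ CD
    C ↦ CBC
    D ↦ BB

A->DAD, B->CD, C->CBC, D->BB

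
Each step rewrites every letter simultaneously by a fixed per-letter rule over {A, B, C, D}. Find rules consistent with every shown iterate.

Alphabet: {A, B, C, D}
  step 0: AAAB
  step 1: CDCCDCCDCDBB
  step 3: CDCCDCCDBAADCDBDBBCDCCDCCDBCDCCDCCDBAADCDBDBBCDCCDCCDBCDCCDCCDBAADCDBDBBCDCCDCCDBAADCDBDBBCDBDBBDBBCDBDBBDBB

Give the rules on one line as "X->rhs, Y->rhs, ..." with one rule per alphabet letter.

  step 0 ⇒ step 1: AAAB ⇒ CDC·CDC·CDC·DBB
    A ↦ CDC
    B ↦ DBB
    C ↦ AAD  (constrained at step 1)
    D ↦ CDB  (constrained at step 1)

A->CDC, B->DBB, C->AAD, D->CDB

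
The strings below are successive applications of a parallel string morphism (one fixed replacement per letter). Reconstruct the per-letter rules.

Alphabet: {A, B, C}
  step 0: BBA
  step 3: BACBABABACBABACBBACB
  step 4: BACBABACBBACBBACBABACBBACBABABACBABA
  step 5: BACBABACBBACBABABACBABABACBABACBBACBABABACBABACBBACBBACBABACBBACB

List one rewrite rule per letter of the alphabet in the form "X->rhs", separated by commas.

A->CB, B->BA, C->A

  step 4 ⇒ step 5: BACBABACBBACBBACBABACBBACBABABACBABA ⇒ BA·CB·A·BA·CB·BA·CB·A·BA·BA·CB·A·BA·BA·CB·A·BA·CB·BA·CB·A·BA·BA·CB·A·BA·CB·BA·CB·BA·CB·A·BA·CB·BA·CB
    A ↦ CB
    B ↦ BA
    C ↦ A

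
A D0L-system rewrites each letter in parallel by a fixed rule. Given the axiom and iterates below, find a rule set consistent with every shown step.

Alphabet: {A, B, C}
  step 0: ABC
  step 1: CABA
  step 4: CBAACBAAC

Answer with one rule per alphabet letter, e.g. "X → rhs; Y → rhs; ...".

  step 0 ⇒ step 1: ABC ⇒ C·A·BA
    A ↦ C
    B ↦ A
    C ↦ BA

A->C, B->A, C->BA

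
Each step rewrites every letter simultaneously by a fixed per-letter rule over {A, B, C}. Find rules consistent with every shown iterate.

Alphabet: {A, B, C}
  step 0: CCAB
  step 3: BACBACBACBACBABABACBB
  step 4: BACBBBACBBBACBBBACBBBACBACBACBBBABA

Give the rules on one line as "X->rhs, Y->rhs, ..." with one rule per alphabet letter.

  step 3 ⇒ step 4: BACBACBACBACBABABACBB ⇒ BA·C·BB·BA·C·BB·BA·C·BB·BA·C·BB·BA·C·BA·C·BA·C·BB·BA·BA
    A ↦ C
    B ↦ BA
    C ↦ BB

A->C, B->BA, C->BB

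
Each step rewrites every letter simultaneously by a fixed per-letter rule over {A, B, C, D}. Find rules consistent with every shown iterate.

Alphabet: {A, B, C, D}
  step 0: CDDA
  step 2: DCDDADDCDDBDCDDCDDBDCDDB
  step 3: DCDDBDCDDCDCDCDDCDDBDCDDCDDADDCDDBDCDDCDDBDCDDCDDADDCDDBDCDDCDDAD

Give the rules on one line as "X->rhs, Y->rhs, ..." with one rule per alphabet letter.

  step 2 ⇒ step 3: DCDDADDCDDBDCDDCDDBDCDDB ⇒ DCD·DB·DCD·DCD·C·DCD·DCD·DB·DCD·DCD·DAD·DCD·DB·DCD·DCD·DB·DCD·DCD·DAD·DCD·DB·DCD·DCD·DAD
    A ↦ C
    B ↦ DAD
    C ↦ DB
    D ↦ DCD

A->C, B->DAD, C->DB, D->DCD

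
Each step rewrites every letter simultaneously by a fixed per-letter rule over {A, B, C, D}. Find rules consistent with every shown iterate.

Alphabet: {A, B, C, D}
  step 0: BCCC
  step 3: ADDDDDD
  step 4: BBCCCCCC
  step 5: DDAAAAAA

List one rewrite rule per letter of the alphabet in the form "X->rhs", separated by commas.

  step 4 ⇒ step 5: BBCCCCCC ⇒ D·D·A·A·A·A·A·A
    B ↦ D
    C ↦ A
  step 3 ⇒ step 4: ADDDDDD ⇒ BB·C·C·C·C·C·C
    A ↦ BB
  step 3 ⇒ step 4: ADDDDDD ⇒ BB·C·C·C·C·C·C
    D ↦ C

A->BB, B->D, C->A, D->C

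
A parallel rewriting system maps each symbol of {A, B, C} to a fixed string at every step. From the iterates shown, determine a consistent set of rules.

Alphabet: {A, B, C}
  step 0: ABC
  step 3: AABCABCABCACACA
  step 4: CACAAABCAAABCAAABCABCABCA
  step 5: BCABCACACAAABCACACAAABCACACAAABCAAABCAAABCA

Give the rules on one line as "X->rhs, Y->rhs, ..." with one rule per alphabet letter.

  step 4 ⇒ step 5: CACAAABCAAABCAAABCABCABCA ⇒ B·CA·B·CA·CA·CA·AA·B·CA·CA·CA·AA·B·CA·CA·CA·AA·B·CA·AA·B·CA·AA·B·CA
    A ↦ CA
    B ↦ AA
    C ↦ B

A->CA, B->AA, C->B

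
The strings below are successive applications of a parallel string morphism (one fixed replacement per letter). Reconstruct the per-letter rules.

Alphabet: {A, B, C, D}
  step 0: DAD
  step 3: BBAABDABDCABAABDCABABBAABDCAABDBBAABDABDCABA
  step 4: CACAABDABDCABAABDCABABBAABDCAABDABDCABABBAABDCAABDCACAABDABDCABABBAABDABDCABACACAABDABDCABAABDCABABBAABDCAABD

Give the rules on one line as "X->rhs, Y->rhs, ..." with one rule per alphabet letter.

  step 3 ⇒ step 4: BBAABDABDCABAABDCABABBAABDCAABDBBAABDABDCABA ⇒ CA·CA·ABD·ABD·CA·BA·ABD·CA·BA·BBA·ABD·CA·ABD·ABD·CA·BA·BBA·ABD·CA·ABD·CA·CA·ABD·ABD·CA·BA·BBA·ABD·ABD·CA·BA·CA·CA·ABD·ABD·CA·BA·ABD·CA·BA·BBA·ABD·CA·ABD
    A ↦ ABD
    B ↦ CA
    C ↦ BBA
    D ↦ BA

A->ABD, B->CA, C->BBA, D->BA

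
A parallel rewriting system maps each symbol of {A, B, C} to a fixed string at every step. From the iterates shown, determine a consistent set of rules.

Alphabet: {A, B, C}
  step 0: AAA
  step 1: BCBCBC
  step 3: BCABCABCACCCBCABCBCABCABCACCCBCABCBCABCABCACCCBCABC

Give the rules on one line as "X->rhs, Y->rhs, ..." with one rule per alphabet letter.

A->BC, B->CCC, C->BCA

  step 0 ⇒ step 1: AAA ⇒ BC·BC·BC
    A ↦ BC
    B ↦ CCC  (constrained at step 1)
    C ↦ BCA  (constrained at step 1)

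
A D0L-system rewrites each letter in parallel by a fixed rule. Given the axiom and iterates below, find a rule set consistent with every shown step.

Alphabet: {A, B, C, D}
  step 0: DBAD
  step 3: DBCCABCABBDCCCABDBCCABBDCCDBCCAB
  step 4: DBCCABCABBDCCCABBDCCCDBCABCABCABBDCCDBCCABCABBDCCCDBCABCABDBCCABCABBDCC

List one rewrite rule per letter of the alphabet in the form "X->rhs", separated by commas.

A->BDC, B->C, C->CAB, D->DB

  step 3 ⇒ step 4: DBCCABCABBDCCCABDBCCABBDCCDBCCAB ⇒ DB·C·CAB·CAB·BDC·C·CAB·BDC·C·C·DB·CAB·CAB·CAB·BDC·C·DB·C·CAB·CAB·BDC·C·C·DB·CAB·CAB·DB·C·CAB·CAB·BDC·C
    A ↦ BDC
    B ↦ C
    C ↦ CAB
    D ↦ DB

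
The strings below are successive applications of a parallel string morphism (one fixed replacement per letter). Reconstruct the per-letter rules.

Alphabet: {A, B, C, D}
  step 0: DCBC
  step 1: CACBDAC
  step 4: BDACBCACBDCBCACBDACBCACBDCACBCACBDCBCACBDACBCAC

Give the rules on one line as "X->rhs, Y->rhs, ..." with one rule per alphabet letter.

  step 0 ⇒ step 1: DCBC ⇒ C·AC·BD·AC
    B ↦ BD
    C ↦ AC
    D ↦ C
    A ↦ BC  (constrained at step 1)

A->BC, B->BD, C->AC, D->C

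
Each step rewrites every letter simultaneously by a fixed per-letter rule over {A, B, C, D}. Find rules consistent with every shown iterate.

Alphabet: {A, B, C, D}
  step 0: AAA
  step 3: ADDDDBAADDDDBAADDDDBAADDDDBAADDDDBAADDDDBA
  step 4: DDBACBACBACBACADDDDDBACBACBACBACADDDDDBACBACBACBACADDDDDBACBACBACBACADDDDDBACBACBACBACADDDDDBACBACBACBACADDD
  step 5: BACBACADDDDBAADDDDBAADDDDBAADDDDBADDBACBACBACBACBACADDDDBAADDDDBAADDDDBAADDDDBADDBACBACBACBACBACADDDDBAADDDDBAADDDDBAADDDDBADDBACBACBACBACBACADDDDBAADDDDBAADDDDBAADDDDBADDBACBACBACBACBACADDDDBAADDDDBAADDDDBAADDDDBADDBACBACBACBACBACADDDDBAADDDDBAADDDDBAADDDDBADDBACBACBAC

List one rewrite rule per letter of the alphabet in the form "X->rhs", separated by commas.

A->DD, B->AD, C->DBA, D->BAC

  step 4 ⇒ step 5: DDBACBACBACBACADDDDDBACBACBACBACADDDDDBACBACBACBACADDDDDBACBACBACBACADDDDDBACBACBACBACADDDDDBACBACBACBACADDD ⇒ BAC·BAC·AD·DD·DBA·AD·DD·DBA·AD·DD·DBA·AD·DD·DBA·DD·BAC·BAC·BAC·BAC·BAC·AD·DD·DBA·AD·DD·DBA·AD·DD·DBA·AD·DD·DBA·DD·BAC·BAC·BAC·BAC·BAC·AD·DD·DBA·AD·DD·DBA·AD·DD·DBA·AD·DD·DBA·DD·BAC·BAC·BAC·BAC·BAC·AD·DD·DBA·AD·DD·DBA·AD·DD·DBA·AD·DD·DBA·DD·BAC·BAC·BAC·BAC·BAC·AD·DD·DBA·AD·DD·DBA·AD·DD·DBA·AD·DD·DBA·DD·BAC·BAC·BAC·BAC·BAC·AD·DD·DBA·AD·DD·DBA·AD·DD·DBA·AD·DD·DBA·DD·BAC·BAC·BAC
    A ↦ DD
    B ↦ AD
    C ↦ DBA
    D ↦ BAC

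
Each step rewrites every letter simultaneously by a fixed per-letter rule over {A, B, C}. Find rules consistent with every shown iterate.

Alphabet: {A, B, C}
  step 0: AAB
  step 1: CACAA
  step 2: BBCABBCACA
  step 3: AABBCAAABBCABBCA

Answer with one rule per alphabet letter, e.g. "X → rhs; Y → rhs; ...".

A->CA, B->A, C->BB

  step 2 ⇒ step 3: BBCABBCACA ⇒ A·A·BB·CA·A·A·BB·CA·BB·CA
    A ↦ CA
    B ↦ A
    C ↦ BB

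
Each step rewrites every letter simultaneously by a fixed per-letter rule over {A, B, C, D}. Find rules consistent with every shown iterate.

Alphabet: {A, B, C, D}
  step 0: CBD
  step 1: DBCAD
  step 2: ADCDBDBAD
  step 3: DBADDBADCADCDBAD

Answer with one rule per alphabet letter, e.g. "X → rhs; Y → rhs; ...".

A->DB, B->C, C->DB, D->AD

  step 2 ⇒ step 3: ADCDBDBAD ⇒ DB·AD·DB·AD·C·AD·C·DB·AD
    A ↦ DB
    B ↦ C
    C ↦ DB
    D ↦ AD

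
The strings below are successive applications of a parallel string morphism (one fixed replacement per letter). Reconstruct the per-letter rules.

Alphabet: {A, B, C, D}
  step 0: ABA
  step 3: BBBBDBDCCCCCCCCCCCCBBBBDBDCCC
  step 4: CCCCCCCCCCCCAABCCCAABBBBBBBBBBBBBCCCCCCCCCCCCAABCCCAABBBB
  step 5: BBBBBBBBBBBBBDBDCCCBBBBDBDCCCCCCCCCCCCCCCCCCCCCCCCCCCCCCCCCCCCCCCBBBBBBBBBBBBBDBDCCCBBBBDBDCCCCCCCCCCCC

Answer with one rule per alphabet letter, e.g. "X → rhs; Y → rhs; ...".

  step 4 ⇒ step 5: CCCCCCCCCCCCAABCCCAABBBBBBBBBBBBBCCCCCCCCCCCCAABCCCAABBBB ⇒ B·B·B·B·B·B·B·B·B·B·B·B·BD·BD·CCC·B·B·B·BD·BD·CCC·CCC·CCC·CCC·CCC·CCC·CCC·CCC·CCC·CCC·CCC·CCC·CCC·B·B·B·B·B·B·B·B·B·B·B·B·BD·BD·CCC·B·B·B·BD·BD·CCC·CCC·CCC·CCC
    A ↦ BD
    B ↦ CCC
    C ↦ B
  step 3 ⇒ step 4: BBBBDBDCCCCCCCCCCCCBBBBDBDCCC ⇒ CCC·CCC·CCC·CCC·AAB·CCC·AAB·B·B·B·B·B·B·B·B·B·B·B·B·CCC·CCC·CCC·CCC·AAB·CCC·AAB·B·B·B
    D ↦ AAB

A->BD, B->CCC, C->B, D->AAB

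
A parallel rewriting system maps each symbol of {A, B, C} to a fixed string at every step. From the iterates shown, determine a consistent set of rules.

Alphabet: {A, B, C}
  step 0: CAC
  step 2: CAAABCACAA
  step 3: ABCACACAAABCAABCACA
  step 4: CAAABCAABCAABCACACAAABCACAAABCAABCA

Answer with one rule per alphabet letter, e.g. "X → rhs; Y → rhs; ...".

  step 3 ⇒ step 4: ABCACACAAABCAABCACA ⇒ CA·A·AB·CA·AB·CA·AB·CA·CA·CA·A·AB·CA·CA·A·AB·CA·AB·CA
    A ↦ CA
    B ↦ A
    C ↦ AB

A->CA, B->A, C->AB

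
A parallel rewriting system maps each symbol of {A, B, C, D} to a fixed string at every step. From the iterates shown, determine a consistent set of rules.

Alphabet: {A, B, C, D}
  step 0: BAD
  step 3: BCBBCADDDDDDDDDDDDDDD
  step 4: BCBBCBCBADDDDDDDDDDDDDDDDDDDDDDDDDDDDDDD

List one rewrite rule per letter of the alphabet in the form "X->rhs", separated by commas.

A->AD, B->BC, C->B, D->DD

  step 3 ⇒ step 4: BCBBCADDDDDDDDDDDDDDD ⇒ BC·B·BC·BC·B·AD·DD·DD·DD·DD·DD·DD·DD·DD·DD·DD·DD·DD·DD·DD·DD
    A ↦ AD
    B ↦ BC
    C ↦ B
    D ↦ DD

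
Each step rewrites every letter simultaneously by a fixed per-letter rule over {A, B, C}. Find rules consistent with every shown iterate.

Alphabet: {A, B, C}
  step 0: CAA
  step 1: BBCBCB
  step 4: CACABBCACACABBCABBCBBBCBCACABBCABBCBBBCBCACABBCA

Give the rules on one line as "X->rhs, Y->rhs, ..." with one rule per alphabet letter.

  step 0 ⇒ step 1: CAA ⇒ BB·CB·CB
    A ↦ CB
    C ↦ BB
    B ↦ CA  (constrained at step 1)

A->CB, B->CA, C->BB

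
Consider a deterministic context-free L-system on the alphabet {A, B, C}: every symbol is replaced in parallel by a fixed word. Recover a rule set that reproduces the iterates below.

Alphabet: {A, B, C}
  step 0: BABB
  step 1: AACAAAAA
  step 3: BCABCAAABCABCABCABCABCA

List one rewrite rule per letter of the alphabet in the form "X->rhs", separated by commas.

A->CA, B->AA, C->B

  step 0 ⇒ step 1: BABB ⇒ AA·CA·AA·AA
    A ↦ CA
    B ↦ AA
    C ↦ B  (constrained at step 1)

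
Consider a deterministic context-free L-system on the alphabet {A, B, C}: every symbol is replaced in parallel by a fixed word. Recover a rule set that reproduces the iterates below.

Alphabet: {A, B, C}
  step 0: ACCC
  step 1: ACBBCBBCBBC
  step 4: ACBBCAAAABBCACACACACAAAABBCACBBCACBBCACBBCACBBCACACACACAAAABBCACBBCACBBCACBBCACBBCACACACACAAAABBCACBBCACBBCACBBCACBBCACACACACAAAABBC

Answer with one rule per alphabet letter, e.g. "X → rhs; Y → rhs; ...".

  step 0 ⇒ step 1: ACCC ⇒ AC·BBC·BBC·BBC
    A ↦ AC
    C ↦ BBC
    B ↦ AA  (constrained at step 1)

A->AC, B->AA, C->BBC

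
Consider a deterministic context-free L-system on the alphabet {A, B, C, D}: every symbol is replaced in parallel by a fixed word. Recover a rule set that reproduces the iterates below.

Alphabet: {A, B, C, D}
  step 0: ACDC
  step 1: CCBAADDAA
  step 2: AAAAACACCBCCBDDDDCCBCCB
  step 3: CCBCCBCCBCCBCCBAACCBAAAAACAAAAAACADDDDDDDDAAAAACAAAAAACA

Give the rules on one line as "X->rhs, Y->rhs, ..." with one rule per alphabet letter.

A->CCB, B->ACA, C->AA, D->DD

  step 2 ⇒ step 3: AAAAACACCBCCBDDDDCCBCCB ⇒ CCB·CCB·CCB·CCB·CCB·AA·CCB·AA·AA·ACA·AA·AA·ACA·DD·DD·DD·DD·AA·AA·ACA·AA·AA·ACA
    A ↦ CCB
    B ↦ ACA
    C ↦ AA
    D ↦ DD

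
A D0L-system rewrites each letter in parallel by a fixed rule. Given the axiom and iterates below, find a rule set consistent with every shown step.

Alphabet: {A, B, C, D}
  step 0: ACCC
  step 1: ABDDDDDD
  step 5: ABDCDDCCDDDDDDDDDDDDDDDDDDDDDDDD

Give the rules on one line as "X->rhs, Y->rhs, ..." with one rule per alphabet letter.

  step 0 ⇒ step 1: ACCC ⇒ AB·DD·DD·DD
    A ↦ AB
    C ↦ DD
    B ↦ D  (constrained at step 1)
    D ↦ C  (constrained at step 1)

A->AB, B->D, C->DD, D->C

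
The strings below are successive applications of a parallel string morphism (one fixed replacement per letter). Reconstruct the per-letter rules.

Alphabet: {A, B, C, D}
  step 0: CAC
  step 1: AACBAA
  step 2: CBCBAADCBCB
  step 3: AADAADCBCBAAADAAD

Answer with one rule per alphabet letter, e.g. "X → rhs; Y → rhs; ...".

A->CB, B->D, C->AA, D->A

  step 2 ⇒ step 3: CBCBAADCBCB ⇒ AA·D·AA·D·CB·CB·A·AA·D·AA·D
    A ↦ CB
    B ↦ D
    C ↦ AA
    D ↦ A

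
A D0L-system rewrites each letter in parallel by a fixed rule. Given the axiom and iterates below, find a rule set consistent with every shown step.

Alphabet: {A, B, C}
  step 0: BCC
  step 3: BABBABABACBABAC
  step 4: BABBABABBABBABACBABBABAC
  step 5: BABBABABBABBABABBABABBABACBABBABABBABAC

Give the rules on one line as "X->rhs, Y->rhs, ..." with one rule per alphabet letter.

A->B, B->BA, C->AC

  step 4 ⇒ step 5: BABBABABBABBABACBABBABAC ⇒ BA·B·BA·BA·B·BA·B·BA·BA·B·BA·BA·B·BA·B·AC·BA·B·BA·BA·B·BA·B·AC
    A ↦ B
    B ↦ BA
    C ↦ AC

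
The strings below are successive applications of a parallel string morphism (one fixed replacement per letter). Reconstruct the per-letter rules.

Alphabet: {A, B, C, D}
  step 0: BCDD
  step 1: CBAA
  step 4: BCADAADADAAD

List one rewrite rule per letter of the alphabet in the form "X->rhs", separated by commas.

A->AD, B->C, C->B, D->A

  step 0 ⇒ step 1: BCDD ⇒ C·B·A·A
    B ↦ C
    C ↦ B
    D ↦ A
    A ↦ AD  (constrained at step 1)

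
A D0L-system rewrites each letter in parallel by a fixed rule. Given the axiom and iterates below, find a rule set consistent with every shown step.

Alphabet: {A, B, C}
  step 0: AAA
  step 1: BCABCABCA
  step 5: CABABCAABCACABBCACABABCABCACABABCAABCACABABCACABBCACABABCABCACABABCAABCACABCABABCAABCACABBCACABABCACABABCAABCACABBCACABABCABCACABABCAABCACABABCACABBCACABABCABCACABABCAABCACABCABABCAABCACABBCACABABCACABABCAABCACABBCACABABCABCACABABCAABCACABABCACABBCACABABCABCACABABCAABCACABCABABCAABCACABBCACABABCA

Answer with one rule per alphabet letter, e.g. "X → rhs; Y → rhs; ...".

A->BCA, B->CAB, C->A

  step 0 ⇒ step 1: AAA ⇒ BCA·BCA·BCA
    A ↦ BCA
    B ↦ CAB  (constrained at step 1)
    C ↦ A  (constrained at step 1)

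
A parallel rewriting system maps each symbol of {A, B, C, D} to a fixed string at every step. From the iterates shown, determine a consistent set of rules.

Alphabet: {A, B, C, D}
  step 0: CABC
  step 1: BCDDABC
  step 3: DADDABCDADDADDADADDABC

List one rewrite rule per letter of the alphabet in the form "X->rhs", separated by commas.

  step 0 ⇒ step 1: CABC ⇒ BC·D·DA·BC
    A ↦ D
    B ↦ DA
    C ↦ BC
    D ↦ DA  (constrained at step 1)

A->D, B->DA, C->BC, D->DA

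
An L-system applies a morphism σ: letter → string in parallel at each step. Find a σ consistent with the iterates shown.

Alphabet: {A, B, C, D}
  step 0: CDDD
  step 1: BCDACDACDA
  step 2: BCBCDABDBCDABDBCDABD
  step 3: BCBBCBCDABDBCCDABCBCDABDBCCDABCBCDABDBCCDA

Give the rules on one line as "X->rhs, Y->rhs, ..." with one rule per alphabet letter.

A->BD, B->BC, C->B, D->CDA

  step 2 ⇒ step 3: BCBCDABDBCDABDBCDABD ⇒ BC·B·BC·B·CDA·BD·BC·CDA·BC·B·CDA·BD·BC·CDA·BC·B·CDA·BD·BC·CDA
    A ↦ BD
    B ↦ BC
    C ↦ B
    D ↦ CDA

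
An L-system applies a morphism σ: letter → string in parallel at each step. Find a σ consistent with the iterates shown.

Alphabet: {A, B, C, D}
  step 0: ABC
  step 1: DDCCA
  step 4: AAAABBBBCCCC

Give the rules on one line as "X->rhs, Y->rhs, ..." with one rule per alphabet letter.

A->DD, B->CC, C->A, D->B

  step 0 ⇒ step 1: ABC ⇒ DD·CC·A
    A ↦ DD
    B ↦ CC
    C ↦ A
    D ↦ B  (constrained at step 1)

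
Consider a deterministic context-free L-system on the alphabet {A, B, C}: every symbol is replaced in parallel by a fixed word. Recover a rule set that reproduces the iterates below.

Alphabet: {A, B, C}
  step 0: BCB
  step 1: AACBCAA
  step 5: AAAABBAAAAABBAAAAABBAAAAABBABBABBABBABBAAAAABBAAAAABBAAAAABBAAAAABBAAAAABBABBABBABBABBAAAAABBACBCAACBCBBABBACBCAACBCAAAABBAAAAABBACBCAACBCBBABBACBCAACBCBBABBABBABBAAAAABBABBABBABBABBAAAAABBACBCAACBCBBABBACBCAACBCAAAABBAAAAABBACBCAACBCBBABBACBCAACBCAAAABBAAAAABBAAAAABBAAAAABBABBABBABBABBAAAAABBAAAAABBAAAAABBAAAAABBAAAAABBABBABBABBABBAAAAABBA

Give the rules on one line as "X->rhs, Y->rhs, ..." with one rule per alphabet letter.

A->BBA, B->AA, C->CBC

  step 0 ⇒ step 1: BCB ⇒ AA·CBC·AA
    B ↦ AA
    C ↦ CBC
    A ↦ BBA  (constrained at step 1)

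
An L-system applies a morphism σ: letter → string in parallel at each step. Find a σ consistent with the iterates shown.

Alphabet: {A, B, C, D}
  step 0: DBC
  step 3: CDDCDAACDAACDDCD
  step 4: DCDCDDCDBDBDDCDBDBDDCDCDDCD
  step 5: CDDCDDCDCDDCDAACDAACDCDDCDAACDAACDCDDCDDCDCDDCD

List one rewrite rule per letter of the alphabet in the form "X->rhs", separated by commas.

A->BD, B->AA, C->D, D->CD

  step 4 ⇒ step 5: DCDCDDCDBDBDDCDBDBDDCDCDDCD ⇒ CD·D·CD·D·CD·CD·D·CD·AA·CD·AA·CD·CD·D·CD·AA·CD·AA·CD·CD·D·CD·D·CD·CD·D·CD
    B ↦ AA
    C ↦ D
    D ↦ CD
  step 3 ⇒ step 4: CDDCDAACDAACDDCD ⇒ D·CD·CD·D·CD·BD·BD·D·CD·BD·BD·D·CD·CD·D·CD
    A ↦ BD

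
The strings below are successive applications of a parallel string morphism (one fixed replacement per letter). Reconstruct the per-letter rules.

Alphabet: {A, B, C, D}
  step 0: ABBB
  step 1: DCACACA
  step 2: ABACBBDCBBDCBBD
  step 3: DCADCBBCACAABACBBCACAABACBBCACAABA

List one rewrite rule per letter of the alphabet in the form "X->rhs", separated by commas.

A->D, B->CA, C->CBB, D->ABA

  step 2 ⇒ step 3: ABACBBDCBBDCBBD ⇒ D·CA·D·CBB·CA·CA·ABA·CBB·CA·CA·ABA·CBB·CA·CA·ABA
    A ↦ D
    B ↦ CA
    C ↦ CBB
    D ↦ ABA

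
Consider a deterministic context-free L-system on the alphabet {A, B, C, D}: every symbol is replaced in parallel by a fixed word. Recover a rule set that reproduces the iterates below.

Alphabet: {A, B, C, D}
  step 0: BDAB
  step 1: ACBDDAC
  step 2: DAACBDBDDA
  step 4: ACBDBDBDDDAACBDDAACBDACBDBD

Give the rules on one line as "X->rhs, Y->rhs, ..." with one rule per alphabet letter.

  step 1 ⇒ step 2: ACBDDAC ⇒ D·A·AC·BD·BD·D·A
    A ↦ D
    B ↦ AC
    C ↦ A
    D ↦ BD

A->D, B->AC, C->A, D->BD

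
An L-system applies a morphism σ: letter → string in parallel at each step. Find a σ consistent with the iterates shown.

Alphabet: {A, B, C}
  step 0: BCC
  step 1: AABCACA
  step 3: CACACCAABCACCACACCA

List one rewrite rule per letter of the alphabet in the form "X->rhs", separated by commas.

A->C, B->AAB, C->CA

  step 0 ⇒ step 1: BCC ⇒ AAB·CA·CA
    B ↦ AAB
    C ↦ CA
    A ↦ C  (constrained at step 1)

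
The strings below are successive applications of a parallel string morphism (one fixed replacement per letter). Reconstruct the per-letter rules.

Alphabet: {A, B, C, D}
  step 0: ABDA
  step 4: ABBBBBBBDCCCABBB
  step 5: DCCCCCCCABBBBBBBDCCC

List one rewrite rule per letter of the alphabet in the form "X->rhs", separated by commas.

  step 4 ⇒ step 5: ABBBBBBBDCCCABBB ⇒ D·C·C·C·C·C·C·C·AB·BB·BB·BB·D·C·C·C
    A ↦ D
    B ↦ C
    C ↦ BB
    D ↦ AB

A->D, B->C, C->BB, D->AB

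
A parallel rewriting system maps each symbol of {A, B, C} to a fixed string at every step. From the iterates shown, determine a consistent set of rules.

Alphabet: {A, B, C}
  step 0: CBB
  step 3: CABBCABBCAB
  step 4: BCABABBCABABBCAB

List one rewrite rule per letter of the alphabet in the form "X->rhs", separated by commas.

A->C, B->AB, C->B

  step 3 ⇒ step 4: CABBCABBCAB ⇒ B·C·AB·AB·B·C·AB·AB·B·C·AB
    A ↦ C
    B ↦ AB
    C ↦ B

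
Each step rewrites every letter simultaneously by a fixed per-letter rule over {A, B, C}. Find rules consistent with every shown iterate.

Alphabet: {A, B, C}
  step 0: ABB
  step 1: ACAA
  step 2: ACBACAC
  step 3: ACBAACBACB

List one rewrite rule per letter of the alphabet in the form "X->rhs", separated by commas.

A->AC, B->A, C->B

  step 2 ⇒ step 3: ACBACAC ⇒ AC·B·A·AC·B·AC·B
    A ↦ AC
    B ↦ A
    C ↦ B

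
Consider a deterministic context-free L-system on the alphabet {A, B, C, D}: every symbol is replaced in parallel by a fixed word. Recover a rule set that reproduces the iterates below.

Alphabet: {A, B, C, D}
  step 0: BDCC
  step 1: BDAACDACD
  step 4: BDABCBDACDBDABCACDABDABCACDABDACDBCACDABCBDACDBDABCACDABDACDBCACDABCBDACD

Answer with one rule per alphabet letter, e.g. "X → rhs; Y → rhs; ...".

A->BC, B->BD, C->ACD, D->A

  step 0 ⇒ step 1: BDCC ⇒ BD·A·ACD·ACD
    B ↦ BD
    C ↦ ACD
    D ↦ A
    A ↦ BC  (constrained at step 1)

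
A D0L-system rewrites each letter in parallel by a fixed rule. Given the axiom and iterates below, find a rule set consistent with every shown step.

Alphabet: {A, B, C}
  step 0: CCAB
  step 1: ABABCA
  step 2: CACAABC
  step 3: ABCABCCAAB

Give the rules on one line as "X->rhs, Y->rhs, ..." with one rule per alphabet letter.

A->C, B->A, C->AB

  step 2 ⇒ step 3: CACAABC ⇒ AB·C·AB·C·C·A·AB
    A ↦ C
    B ↦ A
    C ↦ AB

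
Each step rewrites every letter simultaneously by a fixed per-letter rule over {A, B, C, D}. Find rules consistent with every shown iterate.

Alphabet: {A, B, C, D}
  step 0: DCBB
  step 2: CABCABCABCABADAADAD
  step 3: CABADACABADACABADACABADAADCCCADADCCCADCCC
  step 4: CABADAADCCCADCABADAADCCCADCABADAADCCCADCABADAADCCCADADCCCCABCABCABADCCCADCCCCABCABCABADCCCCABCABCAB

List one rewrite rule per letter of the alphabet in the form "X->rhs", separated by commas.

  step 3 ⇒ step 4: CABADACABADACABADACABADAADCCCADADCCCADCCC ⇒ CAB·AD·A·AD·CCC·AD·CAB·AD·A·AD·CCC·AD·CAB·AD·A·AD·CCC·AD·CAB·AD·A·AD·CCC·AD·AD·CCC·CAB·CAB·CAB·AD·CCC·AD·CCC·CAB·CAB·CAB·AD·CCC·CAB·CAB·CAB
    A ↦ AD
    B ↦ A
    C ↦ CAB
    D ↦ CCC

A->AD, B->A, C->CAB, D->CCC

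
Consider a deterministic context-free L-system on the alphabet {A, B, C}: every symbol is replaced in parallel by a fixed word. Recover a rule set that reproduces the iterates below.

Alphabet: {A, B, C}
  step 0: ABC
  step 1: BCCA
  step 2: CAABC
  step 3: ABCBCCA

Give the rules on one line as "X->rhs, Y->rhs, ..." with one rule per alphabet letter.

  step 2 ⇒ step 3: CAABC ⇒ A·BC·BC·C·A
    A ↦ BC
    B ↦ C
    C ↦ A

A->BC, B->C, C->A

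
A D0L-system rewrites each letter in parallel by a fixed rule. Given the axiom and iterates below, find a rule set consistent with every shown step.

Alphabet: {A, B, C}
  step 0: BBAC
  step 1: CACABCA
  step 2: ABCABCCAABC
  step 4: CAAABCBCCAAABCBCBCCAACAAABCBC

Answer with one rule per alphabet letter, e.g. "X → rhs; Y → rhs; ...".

A->BC, B->CA, C->A

  step 1 ⇒ step 2: CACABCA ⇒ A·BC·A·BC·CA·A·BC
    A ↦ BC
    B ↦ CA
    C ↦ A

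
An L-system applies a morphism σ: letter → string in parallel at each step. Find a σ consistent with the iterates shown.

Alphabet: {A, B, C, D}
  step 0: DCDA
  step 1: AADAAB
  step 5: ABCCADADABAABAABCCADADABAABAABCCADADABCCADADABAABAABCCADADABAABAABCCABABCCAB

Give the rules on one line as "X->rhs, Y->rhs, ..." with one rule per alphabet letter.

  step 0 ⇒ step 1: DCDA ⇒ A·AD·A·AB
    A ↦ AB
    C ↦ AD
    D ↦ A
    B ↦ CC  (constrained at step 1)

A->AB, B->CC, C->AD, D->A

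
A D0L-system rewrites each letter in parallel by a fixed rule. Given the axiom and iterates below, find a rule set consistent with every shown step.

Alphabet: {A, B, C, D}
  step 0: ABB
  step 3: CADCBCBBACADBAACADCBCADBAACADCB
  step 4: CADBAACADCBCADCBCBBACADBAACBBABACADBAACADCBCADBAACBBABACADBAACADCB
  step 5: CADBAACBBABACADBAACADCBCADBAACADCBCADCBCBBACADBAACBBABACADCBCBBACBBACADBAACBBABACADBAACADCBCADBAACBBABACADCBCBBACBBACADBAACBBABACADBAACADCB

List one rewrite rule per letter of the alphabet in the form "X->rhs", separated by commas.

  step 4 ⇒ step 5: CADBAACADCBCADCBCBBACADBAACBBABACADBAACADCBCADBAACBBABACADBAACADCB ⇒ CAD·BA·A·CB·BA·BA·CAD·BA·A·CAD·CB·CAD·BA·A·CAD·CB·CAD·CB·CB·BA·CAD·BA·A·CB·BA·BA·CAD·CB·CB·BA·CB·BA·CAD·BA·A·CB·BA·BA·CAD·BA·A·CAD·CB·CAD·BA·A·CB·BA·BA·CAD·CB·CB·BA·CB·BA·CAD·BA·A·CB·BA·BA·CAD·BA·A·CAD·CB
    A ↦ BA
    B ↦ CB
    C ↦ CAD
    D ↦ A

A->BA, B->CB, C->CAD, D->A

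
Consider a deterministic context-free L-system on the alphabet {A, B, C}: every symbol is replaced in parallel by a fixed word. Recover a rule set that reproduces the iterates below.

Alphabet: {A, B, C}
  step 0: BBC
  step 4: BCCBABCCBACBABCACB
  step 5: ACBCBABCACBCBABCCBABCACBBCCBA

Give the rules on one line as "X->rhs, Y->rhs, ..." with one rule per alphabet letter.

A->BC, B->A, C->CB

  step 4 ⇒ step 5: BCCBABCCBACBABCACB ⇒ A·CB·CB·A·BC·A·CB·CB·A·BC·CB·A·BC·A·CB·BC·CB·A
    A ↦ BC
    B ↦ A
    C ↦ CB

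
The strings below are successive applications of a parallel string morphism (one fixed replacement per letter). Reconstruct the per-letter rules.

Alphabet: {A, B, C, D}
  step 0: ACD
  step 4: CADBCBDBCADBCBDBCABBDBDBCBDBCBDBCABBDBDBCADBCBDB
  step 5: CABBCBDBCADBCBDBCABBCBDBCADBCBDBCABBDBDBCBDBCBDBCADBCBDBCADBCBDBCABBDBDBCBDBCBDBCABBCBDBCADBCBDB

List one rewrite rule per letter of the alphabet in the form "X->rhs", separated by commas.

  step 4 ⇒ step 5: CADBCBDBCADBCBDBCABBDBDBCBDBCBDBCABBDBDBCADBCBDB ⇒ CA·BB·CB·DB·CA·DB·CB·DB·CA·BB·CB·DB·CA·DB·CB·DB·CA·BB·DB·DB·CB·DB·CB·DB·CA·DB·CB·DB·CA·DB·CB·DB·CA·BB·DB·DB·CB·DB·CB·DB·CA·BB·CB·DB·CA·DB·CB·DB
    A ↦ BB
    B ↦ DB
    C ↦ CA
    D ↦ CB

A->BB, B->DB, C->CA, D->CB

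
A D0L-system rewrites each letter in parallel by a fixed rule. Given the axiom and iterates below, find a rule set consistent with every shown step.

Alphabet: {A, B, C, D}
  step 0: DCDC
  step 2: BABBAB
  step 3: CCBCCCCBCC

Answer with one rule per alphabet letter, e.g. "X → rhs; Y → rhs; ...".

A->B, B->CC, C->DA, D->A

  step 2 ⇒ step 3: BABBAB ⇒ CC·B·CC·CC·B·CC
    A ↦ B
    B ↦ CC
    C ↦ DA  (constrained at step 0)
    D ↦ A  (constrained at step 0)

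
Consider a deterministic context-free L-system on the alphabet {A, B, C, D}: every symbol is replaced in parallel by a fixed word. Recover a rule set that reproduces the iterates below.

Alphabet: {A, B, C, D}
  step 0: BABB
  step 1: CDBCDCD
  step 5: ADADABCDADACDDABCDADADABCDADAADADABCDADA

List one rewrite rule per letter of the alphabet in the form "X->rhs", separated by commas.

  step 0 ⇒ step 1: BABB ⇒ CD·B·CD·CD
    A ↦ B
    B ↦ CD
    C ↦ A  (constrained at step 1)
    D ↦ DA  (constrained at step 1)

A->B, B->CD, C->A, D->DA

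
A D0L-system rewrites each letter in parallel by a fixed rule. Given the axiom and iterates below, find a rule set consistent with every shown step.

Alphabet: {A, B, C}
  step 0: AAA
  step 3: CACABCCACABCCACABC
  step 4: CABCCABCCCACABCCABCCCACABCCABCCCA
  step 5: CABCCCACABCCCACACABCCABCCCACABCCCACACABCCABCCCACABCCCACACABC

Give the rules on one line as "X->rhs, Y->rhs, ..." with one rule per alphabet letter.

  step 4 ⇒ step 5: CABCCABCCCACABCCABCCCACABCCABCCCA ⇒ CA·BC·C·CA·CA·BC·C·CA·CA·CA·BC·CA·BC·C·CA·CA·BC·C·CA·CA·CA·BC·CA·BC·C·CA·CA·BC·C·CA·CA·CA·BC
    A ↦ BC
    B ↦ C
    C ↦ CA

A->BC, B->C, C->CA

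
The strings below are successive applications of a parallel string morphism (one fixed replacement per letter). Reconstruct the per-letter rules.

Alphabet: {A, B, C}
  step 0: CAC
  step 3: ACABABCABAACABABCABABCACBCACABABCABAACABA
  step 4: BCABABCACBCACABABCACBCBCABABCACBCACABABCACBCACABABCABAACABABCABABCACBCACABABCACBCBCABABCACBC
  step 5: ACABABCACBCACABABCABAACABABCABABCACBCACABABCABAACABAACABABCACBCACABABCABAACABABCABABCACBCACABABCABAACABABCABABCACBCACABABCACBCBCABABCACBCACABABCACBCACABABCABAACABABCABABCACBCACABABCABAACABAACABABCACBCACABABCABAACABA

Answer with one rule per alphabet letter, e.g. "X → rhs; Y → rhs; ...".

  step 4 ⇒ step 5: BCABABCACBCACABABCACBCBCABABCACBCACABABCACBCACABABCABAACABABCABABCACBCACABABCACBCBCABABCACBC ⇒ AC·ABA·BC·AC·BC·AC·ABA·BC·ABA·AC·ABA·BC·ABA·BC·AC·BC·AC·ABA·BC·ABA·AC·ABA·AC·ABA·BC·AC·BC·AC·ABA·BC·ABA·AC·ABA·BC·ABA·BC·AC·BC·AC·ABA·BC·ABA·AC·ABA·BC·ABA·BC·AC·BC·AC·ABA·BC·AC·BC·BC·ABA·BC·AC·BC·AC·ABA·BC·AC·BC·AC·ABA·BC·ABA·AC·ABA·BC·ABA·BC·AC·BC·AC·ABA·BC·ABA·AC·ABA·AC·ABA·BC·AC·BC·AC·ABA·BC·ABA·AC·ABA
    A ↦ BC
    B ↦ AC
    C ↦ ABA

A->BC, B->AC, C->ABA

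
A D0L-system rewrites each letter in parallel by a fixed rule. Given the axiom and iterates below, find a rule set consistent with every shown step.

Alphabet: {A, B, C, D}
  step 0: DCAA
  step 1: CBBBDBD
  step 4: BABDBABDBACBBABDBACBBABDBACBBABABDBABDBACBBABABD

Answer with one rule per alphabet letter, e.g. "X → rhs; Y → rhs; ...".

  step 0 ⇒ step 1: DCAA ⇒ CB·B·BD·BD
    A ↦ BD
    C ↦ B
    D ↦ CB
    B ↦ BA  (constrained at step 1)

A->BD, B->BA, C->B, D->CB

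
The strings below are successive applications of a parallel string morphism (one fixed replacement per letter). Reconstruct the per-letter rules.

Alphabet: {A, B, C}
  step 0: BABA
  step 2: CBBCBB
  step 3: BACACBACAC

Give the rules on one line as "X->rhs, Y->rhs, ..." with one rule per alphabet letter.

  step 2 ⇒ step 3: CBBCBB ⇒ B·AC·AC·B·AC·AC
    B ↦ AC
    C ↦ B
    A ↦ C  (constrained at step 0)

A->C, B->AC, C->B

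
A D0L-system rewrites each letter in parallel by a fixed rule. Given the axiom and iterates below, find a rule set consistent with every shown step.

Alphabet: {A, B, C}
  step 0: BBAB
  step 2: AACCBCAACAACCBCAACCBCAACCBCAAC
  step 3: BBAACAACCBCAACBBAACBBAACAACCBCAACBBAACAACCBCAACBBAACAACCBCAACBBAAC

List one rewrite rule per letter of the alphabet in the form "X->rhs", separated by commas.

  step 2 ⇒ step 3: AACCBCAACAACCBCAACCBCAACCBCAAC ⇒ B·B·AAC·AAC·CBC·AAC·B·B·AAC·B·B·AAC·AAC·CBC·AAC·B·B·AAC·AAC·CBC·AAC·B·B·AAC·AAC·CBC·AAC·B·B·AAC
    A ↦ B
    B ↦ CBC
    C ↦ AAC

A->B, B->CBC, C->AAC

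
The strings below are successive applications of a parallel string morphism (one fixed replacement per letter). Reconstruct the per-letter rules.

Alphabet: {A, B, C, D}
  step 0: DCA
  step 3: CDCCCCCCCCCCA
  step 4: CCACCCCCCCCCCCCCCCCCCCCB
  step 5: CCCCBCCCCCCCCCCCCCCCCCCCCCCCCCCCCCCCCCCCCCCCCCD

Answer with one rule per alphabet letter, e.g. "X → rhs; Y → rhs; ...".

  step 4 ⇒ step 5: CCACCCCCCCCCCCCCCCCCCCCB ⇒ CC·CC·B·CC·CC·CC·CC·CC·CC·CC·CC·CC·CC·CC·CC·CC·CC·CC·CC·CC·CC·CC·CC·CD
    A ↦ B
    B ↦ CD
    C ↦ CC
  step 3 ⇒ step 4: CDCCCCCCCCCCA ⇒ CC·A·CC·CC·CC·CC·CC·CC·CC·CC·CC·CC·B
    D ↦ A

A->B, B->CD, C->CC, D->A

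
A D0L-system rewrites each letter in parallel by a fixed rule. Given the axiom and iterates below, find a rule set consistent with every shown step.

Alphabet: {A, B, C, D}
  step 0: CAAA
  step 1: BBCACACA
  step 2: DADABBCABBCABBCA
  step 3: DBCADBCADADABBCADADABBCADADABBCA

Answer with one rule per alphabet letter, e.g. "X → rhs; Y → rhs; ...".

A->CA, B->DA, C->BB, D->DB

  step 2 ⇒ step 3: DADABBCABBCABBCA ⇒ DB·CA·DB·CA·DA·DA·BB·CA·DA·DA·BB·CA·DA·DA·BB·CA
    A ↦ CA
    B ↦ DA
    C ↦ BB
    D ↦ DB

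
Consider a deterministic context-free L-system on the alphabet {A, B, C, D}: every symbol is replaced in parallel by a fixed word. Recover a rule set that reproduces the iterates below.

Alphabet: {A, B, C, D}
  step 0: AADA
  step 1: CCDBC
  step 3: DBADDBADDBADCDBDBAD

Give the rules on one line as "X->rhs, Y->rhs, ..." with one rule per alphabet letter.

  step 0 ⇒ step 1: AADA ⇒ C·C·DB·C
    A ↦ C
    D ↦ DB
    B ↦ AD  (constrained at step 1)
    C ↦ DB  (constrained at step 1)

A->C, B->AD, C->DB, D->DB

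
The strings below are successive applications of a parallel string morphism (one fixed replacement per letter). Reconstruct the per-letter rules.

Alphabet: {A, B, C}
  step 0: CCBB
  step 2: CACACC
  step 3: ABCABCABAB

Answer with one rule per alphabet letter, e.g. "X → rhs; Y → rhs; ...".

A->C, B->A, C->AB

  step 2 ⇒ step 3: CACACC ⇒ AB·C·AB·C·AB·AB
    A ↦ C
    C ↦ AB
    B ↦ A  (constrained at step 0)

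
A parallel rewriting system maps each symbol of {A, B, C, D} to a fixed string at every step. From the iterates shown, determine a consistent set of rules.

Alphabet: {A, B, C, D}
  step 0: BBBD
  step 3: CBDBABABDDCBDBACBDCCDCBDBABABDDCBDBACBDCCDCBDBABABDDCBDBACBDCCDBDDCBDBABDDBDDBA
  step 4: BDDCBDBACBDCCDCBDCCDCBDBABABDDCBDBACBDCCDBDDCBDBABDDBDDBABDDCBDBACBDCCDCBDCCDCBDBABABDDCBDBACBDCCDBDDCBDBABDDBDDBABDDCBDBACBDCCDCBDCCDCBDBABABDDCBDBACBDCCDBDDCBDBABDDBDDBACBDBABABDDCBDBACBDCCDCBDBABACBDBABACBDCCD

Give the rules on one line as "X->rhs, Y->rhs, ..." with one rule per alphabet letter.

A->CCD, B->CBD, C->BDD, D->BA

  step 3 ⇒ step 4: CBDBABABDDCBDBACBDCCDCBDBABABDDCBDBACBDCCDCBDBABABDDCBDBACBDCCDBDDCBDBABDDBDDBA ⇒ BDD·CBD·BA·CBD·CCD·CBD·CCD·CBD·BA·BA·BDD·CBD·BA·CBD·CCD·BDD·CBD·BA·BDD·BDD·BA·BDD·CBD·BA·CBD·CCD·CBD·CCD·CBD·BA·BA·BDD·CBD·BA·CBD·CCD·BDD·CBD·BA·BDD·BDD·BA·BDD·CBD·BA·CBD·CCD·CBD·CCD·CBD·BA·BA·BDD·CBD·BA·CBD·CCD·BDD·CBD·BA·BDD·BDD·BA·CBD·BA·BA·BDD·CBD·BA·CBD·CCD·CBD·BA·BA·CBD·BA·BA·CBD·CCD
    A ↦ CCD
    B ↦ CBD
    C ↦ BDD
    D ↦ BA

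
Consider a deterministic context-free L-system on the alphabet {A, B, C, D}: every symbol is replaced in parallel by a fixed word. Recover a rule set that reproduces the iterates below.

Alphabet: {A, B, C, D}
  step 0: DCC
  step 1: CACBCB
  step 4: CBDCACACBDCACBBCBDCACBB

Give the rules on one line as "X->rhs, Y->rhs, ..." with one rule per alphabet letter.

A->B, B->D, C->CB, D->CA

  step 0 ⇒ step 1: DCC ⇒ CA·CB·CB
    C ↦ CB
    D ↦ CA
    A ↦ B  (constrained at step 1)
    B ↦ D  (constrained at step 1)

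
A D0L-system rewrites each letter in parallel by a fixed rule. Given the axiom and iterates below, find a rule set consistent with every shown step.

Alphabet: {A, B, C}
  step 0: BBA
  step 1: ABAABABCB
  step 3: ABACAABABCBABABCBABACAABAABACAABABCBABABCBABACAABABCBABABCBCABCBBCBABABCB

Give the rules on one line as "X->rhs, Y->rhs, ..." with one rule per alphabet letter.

A->BCB, B->ABA, C->CA

  step 0 ⇒ step 1: BBA ⇒ ABA·ABA·BCB
    A ↦ BCB
    B ↦ ABA
    C ↦ CA  (constrained at step 1)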